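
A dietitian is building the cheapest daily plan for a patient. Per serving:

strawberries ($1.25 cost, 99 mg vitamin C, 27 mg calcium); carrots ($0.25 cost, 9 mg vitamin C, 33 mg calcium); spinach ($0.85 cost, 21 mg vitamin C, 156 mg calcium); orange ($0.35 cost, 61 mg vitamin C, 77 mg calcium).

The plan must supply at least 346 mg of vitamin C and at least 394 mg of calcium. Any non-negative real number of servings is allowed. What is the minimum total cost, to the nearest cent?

An LP optimum is at a vertex; with two nutrient constraints at most two foods are used. Check each candidate.
strawberries only: max(346/99, 394/27) = 14.59 servings → $18.24.
carrots only: max(346/9, 394/33) = 38.44 servings → $9.61.
spinach only: max(346/21, 394/156) = 16.48 servings → $14.00.
orange only: max(346/61, 394/77) = 5.672 servings → $1.99.
strawberries + carrots with both tight: 2.603 servings and 9.81 servings → $5.71.
strawberries + spinach with both tight: 3.072 servings and 1.994 servings → $5.53.
strawberries + orange with both tight: 0.4364 servings and 4.964 servings → $2.28.
carrots + spinach: the both-tight solution has a negative serving — not a feasible corner.
carrots + orange: the both-tight solution has a negative serving — not a feasible corner.
spinach + orange with both targets exact would need a negative amount; discard.
Cheapest feasible corner: $1.99.

$1.99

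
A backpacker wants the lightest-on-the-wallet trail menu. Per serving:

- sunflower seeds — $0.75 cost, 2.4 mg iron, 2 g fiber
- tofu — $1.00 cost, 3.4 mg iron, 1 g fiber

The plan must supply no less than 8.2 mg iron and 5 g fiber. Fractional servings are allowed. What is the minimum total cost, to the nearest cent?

A basic optimal solution has at most two foods positive. Try each food alone and each pair with both targets met exactly.
sunflower seeds only: max(8.2/2.4, 5/2) = 3.417 servings → $2.56.
tofu only: max(8.2/3.4, 5/1) = 5 servings → $5.00.
sunflower seeds + tofu with both tight: 2 servings and 1 serving → $2.50.
The minimum over all feasible corners is $2.50.

$2.50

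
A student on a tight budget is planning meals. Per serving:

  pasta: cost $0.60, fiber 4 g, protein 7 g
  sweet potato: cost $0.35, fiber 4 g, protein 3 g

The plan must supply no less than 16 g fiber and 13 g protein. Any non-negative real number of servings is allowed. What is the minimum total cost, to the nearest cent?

$1.46

Compare the cost at each extreme point of the feasible region.
pasta only: max(16/4, 13/7) = 4 servings → $2.40.
sweet potato only: max(16/4, 13/3) = 4.333 servings → $1.52.
pasta + sweet potato with both tight: 0.25 servings and 3.75 servings → $1.46.
Cheapest feasible corner: $1.46.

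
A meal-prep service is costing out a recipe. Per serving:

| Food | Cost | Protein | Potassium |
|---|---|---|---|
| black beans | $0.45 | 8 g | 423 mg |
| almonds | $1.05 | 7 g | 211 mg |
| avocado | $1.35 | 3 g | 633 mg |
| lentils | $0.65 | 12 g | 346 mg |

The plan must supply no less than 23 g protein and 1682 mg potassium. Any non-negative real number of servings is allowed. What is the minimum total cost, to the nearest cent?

Check every corner: each single food scaled to meet both minima, and each pair solved so both constraints bind.
black beans only: max(23/8, 1682/423) = 3.976 servings → $1.79.
almonds only: max(23/7, 1682/211) = 7.972 servings → $8.37.
avocado only: max(23/3, 1682/633) = 7.667 servings → $10.35.
lentils only: max(23/12, 1682/346) = 4.861 servings → $3.16.
black beans + almonds with both targets exact would need a negative amount; discard.
black beans + avocado with both tight: 2.507 servings and 0.9821 servings → $2.45.
black beans + lentils: the both-tight solution has a negative serving — not a feasible corner.
almonds + avocado with both tight: 2.505 servings and 1.822 servings → $5.09.
almonds + lentils: the both-tight solution has a negative serving — not a feasible corner.
avocado + lentils with both tight: 1.864 servings and 1.451 servings → $3.46.
The minimum over all feasible corners is $1.79.

$1.79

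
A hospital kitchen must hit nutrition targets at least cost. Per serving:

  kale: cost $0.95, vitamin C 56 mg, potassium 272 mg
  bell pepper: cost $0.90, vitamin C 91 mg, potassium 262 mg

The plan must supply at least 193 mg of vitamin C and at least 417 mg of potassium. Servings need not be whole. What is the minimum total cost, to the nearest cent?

kale only: max(193/56, 417/272) = 3.446 servings → $3.27.
bell pepper only: max(193/91, 417/262) = 2.121 servings → $1.91.
kale + bell pepper: the both-tight solution has a negative serving — not a feasible corner.
So the least-cost plan costs $1.91.

$1.91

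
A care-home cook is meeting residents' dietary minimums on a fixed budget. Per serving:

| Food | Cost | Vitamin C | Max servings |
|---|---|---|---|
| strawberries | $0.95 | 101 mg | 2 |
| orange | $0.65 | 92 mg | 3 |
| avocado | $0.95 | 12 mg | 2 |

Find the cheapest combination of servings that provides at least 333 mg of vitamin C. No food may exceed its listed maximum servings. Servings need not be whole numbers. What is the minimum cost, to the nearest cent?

Cost per mg of vitamin C: orange $0.0071, strawberries $0.0094, avocado $0.0792.
Take 3 servings of orange: +276.0 mg vitamin C for $1.95 (total $1.95, still need 57.0 mg).
Take 0.5644 servings of strawberries: +57.0 mg vitamin C for $0.54 (total $2.49, still need 0.0 mg).
Filling from the cheapest source first is optimal under one linear minimum: $2.49.

$2.49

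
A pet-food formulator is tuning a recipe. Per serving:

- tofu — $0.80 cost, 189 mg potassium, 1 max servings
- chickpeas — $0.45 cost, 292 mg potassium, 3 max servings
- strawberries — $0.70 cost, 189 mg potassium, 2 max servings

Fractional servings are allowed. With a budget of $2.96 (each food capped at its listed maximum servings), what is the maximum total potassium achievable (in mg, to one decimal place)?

1303.6 mg

Potassium per dollar: chickpeas 648.9, strawberries 270, tofu 236.2.
Take 3 servings of chickpeas: spends $1.35, +876.0 mg potassium (running total 876.0 mg).
Take 2 servings of strawberries: spends $1.40, +378.0 mg potassium (running total 1254.0 mg).
Take 0.2625 servings of tofu: spends $0.21, +49.6 mg potassium (running total 1303.6 mg).
Greedy by best ratio exhausts the cost allowance optimally: 1303.6 mg.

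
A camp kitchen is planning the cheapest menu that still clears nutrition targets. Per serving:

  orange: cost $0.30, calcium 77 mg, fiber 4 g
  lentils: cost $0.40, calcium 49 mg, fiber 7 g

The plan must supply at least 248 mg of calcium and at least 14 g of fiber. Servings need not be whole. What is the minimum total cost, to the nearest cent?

$1.02

A basic optimal solution has at most two foods positive. Try each food alone and each pair with both targets met exactly.
orange only: max(248/77, 14/4) = 3.5 servings → $1.05.
lentils only: max(248/49, 14/7) = 5.061 servings → $2.02.
orange + lentils with both tight: 3.061 servings and 0.2507 servings → $1.02.
So the least-cost plan costs $1.02.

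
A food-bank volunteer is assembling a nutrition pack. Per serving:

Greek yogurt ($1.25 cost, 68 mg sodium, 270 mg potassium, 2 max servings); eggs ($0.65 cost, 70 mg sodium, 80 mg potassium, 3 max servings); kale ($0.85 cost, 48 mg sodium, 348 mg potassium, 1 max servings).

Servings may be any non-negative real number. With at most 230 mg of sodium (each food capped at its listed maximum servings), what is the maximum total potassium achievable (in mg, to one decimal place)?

940.6 mg

Potassium per mg sodium: kale 7.25, Greek yogurt 3.971, eggs 1.143.
Take 1 serving of kale: uses 48 mg sodium, +348.0 mg potassium (running total 348.0 mg).
Take 2 servings of Greek yogurt: uses 136 mg sodium, +540.0 mg potassium (running total 888.0 mg).
Take 0.6571 servings of eggs: uses 46 mg sodium, +52.6 mg potassium (running total 940.6 mg).
Filling greedily by potassium-per-mg sodium is optimal for one linear limit, giving 940.6 mg.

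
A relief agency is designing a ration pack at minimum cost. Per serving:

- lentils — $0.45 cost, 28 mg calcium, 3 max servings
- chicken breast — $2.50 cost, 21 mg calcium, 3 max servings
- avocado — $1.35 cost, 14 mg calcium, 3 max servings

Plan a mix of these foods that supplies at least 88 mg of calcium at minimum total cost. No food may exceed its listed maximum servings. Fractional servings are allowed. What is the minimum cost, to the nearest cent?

Cost per mg of calcium: lentils $0.0161, avocado $0.0964, chicken breast $0.1190.
Take 3 servings of lentils: +84.0 mg calcium for $1.35 (total $1.35, still need 4.0 mg).
Take 0.2857 servings of avocado: +4.0 mg calcium for $0.39 (total $1.74, still need 0.0 mg).
Filling from the cheapest source first is optimal under one linear minimum: $1.74.

$1.74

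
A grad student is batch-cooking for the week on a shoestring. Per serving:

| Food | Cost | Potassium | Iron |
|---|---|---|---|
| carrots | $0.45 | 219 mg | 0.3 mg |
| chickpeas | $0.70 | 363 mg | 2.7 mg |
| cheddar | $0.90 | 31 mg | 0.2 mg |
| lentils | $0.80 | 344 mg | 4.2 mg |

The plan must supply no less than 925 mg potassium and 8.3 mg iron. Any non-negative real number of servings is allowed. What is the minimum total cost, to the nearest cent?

$1.90

With two linear requirements the optimum uses one or two foods; enumerate the corners.
carrots only: max(925/219, 8.3/0.3) = 27.67 servings → $12.45.
chickpeas only: max(925/363, 8.3/2.7) = 3.074 servings → $2.15.
cheddar only: max(925/31, 8.3/0.2) = 41.5 servings → $37.35.
lentils only: max(925/344, 8.3/4.2) = 2.689 servings → $2.15.
carrots + chickpeas: the both-tight solution has a negative serving — not a feasible corner.
carrots + cheddar: intersection lies outside the first quadrant.
carrots + lentils with both tight: 1.261 servings and 1.886 servings → $2.08.
chickpeas + cheddar: intersection lies outside the first quadrant.
chickpeas + lentils with both tight: 1.728 servings and 0.8651 servings → $1.90.
cheddar + lentils with both tight: 16.77 servings and 1.178 servings → $16.04.
Cheapest feasible corner: $1.90.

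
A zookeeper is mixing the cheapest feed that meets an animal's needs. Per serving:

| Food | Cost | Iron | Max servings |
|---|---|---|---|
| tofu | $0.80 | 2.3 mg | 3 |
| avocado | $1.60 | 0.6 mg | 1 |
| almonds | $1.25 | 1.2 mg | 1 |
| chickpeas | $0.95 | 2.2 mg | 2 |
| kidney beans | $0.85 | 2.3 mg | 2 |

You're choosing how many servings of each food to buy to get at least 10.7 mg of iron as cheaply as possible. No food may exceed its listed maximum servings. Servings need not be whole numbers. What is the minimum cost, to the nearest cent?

Cost per mg of iron: tofu $0.3478, kidney beans $0.3696, chickpeas $0.4318, almonds $1.0417, avocado $2.6667.
Take 3 servings of tofu: +6.9 mg iron for $2.40 (total $2.40, still need 3.8 mg).
Take 1.652 servings of kidney beans: +3.8 mg iron for $1.40 (total $3.80, still need 0.0 mg).
Filling from the cheapest source first is optimal under one linear minimum: $3.80.

$3.80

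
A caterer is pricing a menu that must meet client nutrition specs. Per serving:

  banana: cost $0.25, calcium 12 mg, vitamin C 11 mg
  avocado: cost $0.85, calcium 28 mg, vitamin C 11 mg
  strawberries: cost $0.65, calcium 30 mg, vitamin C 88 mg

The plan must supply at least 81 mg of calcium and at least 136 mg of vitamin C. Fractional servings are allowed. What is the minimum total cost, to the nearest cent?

banana only: max(81/12, 136/11) = 12.36 servings → $3.09.
avocado only: max(81/28, 136/11) = 12.36 servings → $10.51.
strawberries only: max(81/30, 136/88) = 2.7 servings → $1.75.
banana + avocado with both targets exact would need a negative amount; discard.
banana + strawberries with both tight: 4.198 servings and 1.021 servings → $1.71.
avocado + strawberries with both tight: 1.428 servings and 1.367 servings → $2.10.
The minimum over all feasible corners is $1.71.

$1.71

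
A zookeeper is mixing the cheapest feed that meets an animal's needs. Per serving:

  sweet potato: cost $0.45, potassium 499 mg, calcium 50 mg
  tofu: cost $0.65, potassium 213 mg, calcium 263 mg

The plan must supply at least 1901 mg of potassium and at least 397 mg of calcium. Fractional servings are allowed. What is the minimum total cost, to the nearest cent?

$2.11

Check every corner: each single food scaled to meet both minima, and each pair solved so both constraints bind.
sweet potato only: max(1901/499, 397/50) = 7.94 servings → $3.57.
tofu only: max(1901/213, 397/263) = 8.925 servings → $5.80.
sweet potato + tofu with both tight: 3.445 servings and 0.8546 servings → $2.11.
Cheapest feasible corner: $2.11.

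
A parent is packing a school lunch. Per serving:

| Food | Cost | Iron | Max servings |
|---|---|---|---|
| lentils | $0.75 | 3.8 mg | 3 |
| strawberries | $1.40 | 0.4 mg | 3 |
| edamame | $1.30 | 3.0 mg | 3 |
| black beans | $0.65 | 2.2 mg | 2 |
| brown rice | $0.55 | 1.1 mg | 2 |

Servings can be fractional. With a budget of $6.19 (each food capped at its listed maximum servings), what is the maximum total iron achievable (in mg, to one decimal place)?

Iron per dollar: lentils 5.067, black beans 3.385, edamame 2.308, brown rice 2, strawberries 0.2857.
Take 3 servings of lentils: spends $2.25, +11.4 mg iron (running total 11.4 mg).
Take 2 servings of black beans: spends $1.30, +4.4 mg iron (running total 15.8 mg).
Take 2.031 servings of edamame: spends $2.64, +6.1 mg iron (running total 21.9 mg).
Greedy by best ratio exhausts the cost allowance optimally: 21.9 mg.

21.9 mg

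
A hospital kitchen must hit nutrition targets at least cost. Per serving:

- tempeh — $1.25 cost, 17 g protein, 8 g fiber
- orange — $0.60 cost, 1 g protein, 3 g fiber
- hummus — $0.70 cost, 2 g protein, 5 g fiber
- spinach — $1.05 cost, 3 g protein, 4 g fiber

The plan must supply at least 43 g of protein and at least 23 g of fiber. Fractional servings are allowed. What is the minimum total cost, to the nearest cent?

At the optimum either one food covers both requirements or two foods hit both targets exactly; no other combination can be cheaper.
tempeh only: max(43/17, 23/8) = 2.875 servings → $3.59.
orange only: max(43/1, 23/3) = 43 servings → $25.80.
hummus only: max(43/2, 23/5) = 21.5 servings → $15.05.
spinach only: max(43/3, 23/4) = 14.33 servings → $15.05.
tempeh + orange with both tight: 2.465 servings and 1.093 servings → $3.74.
tempeh + hummus with both tight: 2.449 servings and 0.6812 servings → $3.54.
tempeh + spinach with both tight: 2.341 servings and 1.068 servings → $4.05.
orange + hummus with both targets exact would need a negative amount; discard.
orange + spinach: intersection lies outside the first quadrant.
hummus + spinach with both targets exact would need a negative amount; discard.
So the least-cost plan costs $3.54.

$3.54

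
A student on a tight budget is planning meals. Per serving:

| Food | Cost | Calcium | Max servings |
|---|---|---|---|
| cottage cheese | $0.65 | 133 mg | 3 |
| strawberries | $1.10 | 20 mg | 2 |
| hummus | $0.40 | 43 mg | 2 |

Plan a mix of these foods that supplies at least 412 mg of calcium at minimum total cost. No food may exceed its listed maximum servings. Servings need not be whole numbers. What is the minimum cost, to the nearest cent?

Cost per mg of calcium: cottage cheese $0.0049, hummus $0.0093, strawberries $0.0550.
Take 3 servings of cottage cheese: +399.0 mg calcium for $1.95 (total $1.95, still need 13.0 mg).
Take 0.3023 servings of hummus: +13.0 mg calcium for $0.12 (total $2.07, still need 0.0 mg).
Greedy by cheapest-per-mg is optimal for a single linear constraint, so the minimum cost is $2.07.

$2.07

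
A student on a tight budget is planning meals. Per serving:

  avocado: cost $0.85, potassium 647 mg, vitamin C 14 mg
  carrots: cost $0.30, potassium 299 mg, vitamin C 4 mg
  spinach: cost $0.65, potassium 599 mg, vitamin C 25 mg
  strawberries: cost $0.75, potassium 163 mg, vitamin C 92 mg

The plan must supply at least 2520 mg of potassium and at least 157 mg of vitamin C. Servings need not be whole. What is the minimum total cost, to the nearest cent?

$3.08

With two linear requirements the optimum uses one or two foods; enumerate the corners.
avocado only: max(2520/647, 157/14) = 11.21 servings → $9.53.
carrots only: max(2520/299, 157/4) = 39.25 servings → $11.78.
spinach only: max(2520/599, 157/25) = 6.28 servings → $4.08.
strawberries only: max(2520/163, 157/92) = 15.46 servings → $11.60.
avocado + carrots: intersection lies outside the first quadrant.
avocado + spinach: intersection lies outside the first quadrant.
avocado + strawberries with both tight: 3.603 servings and 1.158 servings → $3.93.
carrots + spinach with both targets exact would need a negative amount; discard.
carrots + strawberries with both tight: 7.68 servings and 1.373 servings → $3.33.
spinach + strawberries with both tight: 4.041 servings and 0.6083 servings → $3.08.
Cheapest feasible corner: $3.08.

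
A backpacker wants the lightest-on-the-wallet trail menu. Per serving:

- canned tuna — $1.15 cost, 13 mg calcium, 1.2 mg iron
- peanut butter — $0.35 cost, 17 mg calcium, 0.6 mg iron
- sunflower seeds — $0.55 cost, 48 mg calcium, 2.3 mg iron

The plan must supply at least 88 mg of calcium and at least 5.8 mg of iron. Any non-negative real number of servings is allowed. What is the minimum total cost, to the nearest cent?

For a min-cost LP with two ≥-constraints, a basic feasible solution has at most two positive variables.
canned tuna only: max(88/13, 5.8/1.2) = 6.769 servings → $7.78.
peanut butter only: max(88/17, 5.8/0.6) = 9.667 servings → $3.38.
sunflower seeds only: max(88/48, 5.8/2.3) = 2.522 servings → $1.39.
canned tuna + peanut butter with both tight: 3.635 servings and 2.397 servings → $5.02.
canned tuna + sunflower seeds with both tight: 2.744 servings and 1.09 servings → $3.75.
peanut butter + sunflower seeds: the both-tight solution has a negative serving — not a feasible corner.
So the least-cost plan costs $1.39.

$1.39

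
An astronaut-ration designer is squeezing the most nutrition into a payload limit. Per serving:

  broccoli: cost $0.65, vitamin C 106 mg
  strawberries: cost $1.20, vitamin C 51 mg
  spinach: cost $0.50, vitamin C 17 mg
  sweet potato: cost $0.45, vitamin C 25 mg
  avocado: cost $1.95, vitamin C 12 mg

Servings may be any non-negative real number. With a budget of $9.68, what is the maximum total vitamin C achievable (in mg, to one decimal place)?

Vitamin C per dollar: broccoli 163.1, sweet potato 55.56, strawberries 42.5, spinach 34, avocado 6.154.
With no serving limits, spend the whole cost allowance on broccoli: $9.68 / $0.65 × 106 mg = 1578.6 mg.

1578.6 mg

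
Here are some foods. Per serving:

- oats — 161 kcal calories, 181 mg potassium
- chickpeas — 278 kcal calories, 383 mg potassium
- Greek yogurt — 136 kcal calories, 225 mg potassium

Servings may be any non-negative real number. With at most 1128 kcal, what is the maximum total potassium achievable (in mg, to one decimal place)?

Potassium per kcal: Greek yogurt 1.654, chickpeas 1.378, oats 1.124.
With no serving limits, spend the whole calories allowance on Greek yogurt: 1128 kcal / 136 kcal × 225 mg = 1866.2 mg.

1866.2 mg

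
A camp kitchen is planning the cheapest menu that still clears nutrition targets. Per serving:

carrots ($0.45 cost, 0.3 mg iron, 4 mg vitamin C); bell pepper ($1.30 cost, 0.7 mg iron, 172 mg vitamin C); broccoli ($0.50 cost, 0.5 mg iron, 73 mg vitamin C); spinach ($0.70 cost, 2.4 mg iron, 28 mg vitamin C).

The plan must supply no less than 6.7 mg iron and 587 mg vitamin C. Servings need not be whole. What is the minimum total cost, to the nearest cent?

$4.64

With two linear requirements the optimum uses one or two foods; enumerate the corners.
carrots only: max(6.7/0.3, 587/4) = 146.8 servings → $66.04.
bell pepper only: max(6.7/0.7, 587/172) = 9.571 servings → $12.44.
broccoli only: max(6.7/0.5, 587/73) = 13.4 servings → $6.70.
spinach only: max(6.7/2.4, 587/28) = 20.96 servings → $14.68.
carrots + bell pepper with both tight: 15.19 servings and 3.059 servings → $10.81.
carrots + broccoli with both tight: 9.829 servings and 7.503 servings → $8.17.
carrots + spinach: intersection lies outside the first quadrant.
bell pepper + broccoli: the both-tight solution has a negative serving — not a feasible corner.
bell pepper + spinach with both tight: 3.106 servings and 1.886 servings → $5.36.
broccoli + spinach with both tight: 7.576 servings and 1.213 servings → $4.64.
So the least-cost plan costs $4.64.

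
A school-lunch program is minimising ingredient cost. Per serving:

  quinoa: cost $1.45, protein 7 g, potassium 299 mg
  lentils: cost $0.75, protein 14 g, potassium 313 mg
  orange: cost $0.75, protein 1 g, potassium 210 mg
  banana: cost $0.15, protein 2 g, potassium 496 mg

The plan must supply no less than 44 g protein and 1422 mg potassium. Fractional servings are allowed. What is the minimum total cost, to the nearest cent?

This is a tiny linear program; its minimum lies at a vertex of the feasible set. List the vertices and price them.
quinoa only: max(44/7, 1422/299) = 6.286 servings → $9.11.
lentils only: max(44/14, 1422/313) = 4.543 servings → $3.41.
orange only: max(44/1, 1422/210) = 44 servings → $33.00.
banana only: max(44/2, 1422/496) = 22 servings → $3.30.
quinoa + lentils with both tight: 3.076 servings and 1.605 servings → $5.66.
quinoa + orange: intersection lies outside the first quadrant.
quinoa + banana with both targets exact would need a negative amount; discard.
lentils + orange with both tight: 2.976 servings and 2.336 servings → $3.98.
lentils + banana with both tight: 3.004 servings and 0.9712 servings → $2.40.
orange + banana with both targets exact would need a negative amount; discard.
The minimum over all feasible corners is $2.40.

$2.40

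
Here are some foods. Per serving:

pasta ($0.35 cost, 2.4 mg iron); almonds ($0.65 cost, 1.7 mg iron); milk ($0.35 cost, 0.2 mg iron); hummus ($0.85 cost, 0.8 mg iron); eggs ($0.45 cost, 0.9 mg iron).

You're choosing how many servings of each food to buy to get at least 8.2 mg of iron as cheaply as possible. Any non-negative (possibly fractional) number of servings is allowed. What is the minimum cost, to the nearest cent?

Cost per mg of iron: pasta $0.1458, almonds $0.3824, eggs $0.5000, hummus $1.0625, milk $1.7500.
With no serving limits, use only pasta: 8.2 mg / 2.4 mg = 3.417 servings × $0.35 = $1.20.

$1.20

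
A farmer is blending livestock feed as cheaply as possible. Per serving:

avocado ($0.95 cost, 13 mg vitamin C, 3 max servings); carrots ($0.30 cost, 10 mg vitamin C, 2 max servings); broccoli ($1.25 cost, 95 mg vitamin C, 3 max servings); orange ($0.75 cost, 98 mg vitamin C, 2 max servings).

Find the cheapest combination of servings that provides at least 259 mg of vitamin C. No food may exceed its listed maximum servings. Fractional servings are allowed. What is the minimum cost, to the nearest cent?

$2.33

Cost per mg of vitamin C: orange $0.0077, broccoli $0.0132, carrots $0.0300, avocado $0.0731.
Take 2 servings of orange: +196.0 mg vitamin C for $1.50 (total $1.50, still need 63.0 mg).
Take 0.6632 servings of broccoli: +63.0 mg vitamin C for $0.83 (total $2.33, still need 0.0 mg).
Filling from the cheapest source first is optimal under one linear minimum: $2.33.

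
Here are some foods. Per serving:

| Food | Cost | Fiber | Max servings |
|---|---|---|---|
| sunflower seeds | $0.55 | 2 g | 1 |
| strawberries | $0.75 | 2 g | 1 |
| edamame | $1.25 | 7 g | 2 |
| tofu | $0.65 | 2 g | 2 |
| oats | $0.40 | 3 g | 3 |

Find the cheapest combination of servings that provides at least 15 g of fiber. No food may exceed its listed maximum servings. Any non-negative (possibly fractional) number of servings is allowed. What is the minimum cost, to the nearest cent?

Cost per g of fiber: oats $0.1333, edamame $0.1786, sunflower seeds $0.2750, tofu $0.3250, strawberries $0.3750.
Take 3 servings of oats: +9.0 g fiber for $1.20 (total $1.20, still need 6.0 g).
Take 0.8571 servings of edamame: +6.0 g fiber for $1.07 (total $2.27, still need 0.0 g).
Filling from the cheapest source first is optimal under one linear minimum: $2.27.

$2.27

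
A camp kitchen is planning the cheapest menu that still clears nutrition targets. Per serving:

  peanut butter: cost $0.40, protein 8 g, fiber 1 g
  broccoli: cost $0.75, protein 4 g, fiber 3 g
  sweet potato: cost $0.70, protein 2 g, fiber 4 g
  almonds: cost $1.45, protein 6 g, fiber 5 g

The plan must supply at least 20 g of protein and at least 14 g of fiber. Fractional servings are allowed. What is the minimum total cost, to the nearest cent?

A basic optimal solution has at most two foods positive. Try each food alone and each pair with both targets met exactly.
peanut butter only: max(20/8, 14/1) = 14 servings → $5.60.
broccoli only: max(20/4, 14/3) = 5 servings → $3.75.
sweet potato only: max(20/2, 14/4) = 10 servings → $7.00.
almonds only: max(20/6, 14/5) = 3.333 servings → $4.83.
peanut butter + broccoli with both tight: 0.2 servings and 4.6 servings → $3.53.
peanut butter + sweet potato with both tight: 1.733 servings and 3.067 servings → $2.84.
peanut butter + almonds with both tight: 0.4706 servings and 2.706 servings → $4.11.
broccoli + sweet potato with both targets exact would need a negative amount; discard.
broccoli + almonds: the both-tight solution has a negative serving — not a feasible corner.
sweet potato + almonds: the both-tight solution has a negative serving — not a feasible corner.
Cheapest feasible corner: $2.84.

$2.84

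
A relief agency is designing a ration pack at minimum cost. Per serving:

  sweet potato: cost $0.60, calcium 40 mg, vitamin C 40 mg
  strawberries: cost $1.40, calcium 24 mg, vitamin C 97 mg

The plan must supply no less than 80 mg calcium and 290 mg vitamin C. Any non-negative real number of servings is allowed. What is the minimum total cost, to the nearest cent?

With two linear requirements the optimum uses one or two foods; enumerate the corners.
sweet potato only: max(80/40, 290/40) = 7.25 servings → $4.35.
strawberries only: max(80/24, 290/97) = 3.333 servings → $4.67.
sweet potato + strawberries with both tight: 0.274 servings and 2.877 servings → $4.19.
Cheapest feasible corner: $4.19.

$4.19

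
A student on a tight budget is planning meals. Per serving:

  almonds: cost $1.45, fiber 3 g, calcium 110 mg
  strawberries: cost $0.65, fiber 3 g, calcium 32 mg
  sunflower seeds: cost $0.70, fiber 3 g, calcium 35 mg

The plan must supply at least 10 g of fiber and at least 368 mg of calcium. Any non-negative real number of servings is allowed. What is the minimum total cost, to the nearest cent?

$4.85

A basic optimal solution has at most two foods positive. Try each food alone and each pair with both targets met exactly.
almonds only: max(10/3, 368/110) = 3.345 servings → $4.85.
strawberries only: max(10/3, 368/32) = 11.5 servings → $7.47.
sunflower seeds only: max(10/3, 368/35) = 10.51 servings → $7.36.
almonds + strawberries with both targets exact would need a negative amount; discard.
almonds + sunflower seeds: intersection lies outside the first quadrant.
strawberries + sunflower seeds with both targets exact would need a negative amount; discard.
So the least-cost plan costs $4.85.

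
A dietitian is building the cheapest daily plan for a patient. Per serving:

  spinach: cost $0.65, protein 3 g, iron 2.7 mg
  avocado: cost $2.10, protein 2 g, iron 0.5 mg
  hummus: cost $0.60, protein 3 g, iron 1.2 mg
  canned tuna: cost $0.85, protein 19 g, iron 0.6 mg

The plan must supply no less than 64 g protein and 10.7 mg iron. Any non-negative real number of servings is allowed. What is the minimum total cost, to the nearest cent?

With two linear requirements the optimum uses one or two foods; enumerate the corners.
spinach only: max(64/3, 10.7/2.7) = 21.33 servings → $13.87.
avocado only: max(64/2, 10.7/0.5) = 32 servings → $67.20.
hummus only: max(64/3, 10.7/1.2) = 21.33 servings → $12.80.
canned tuna only: max(64/19, 10.7/0.6) = 17.83 servings → $15.16.
spinach + avocado: intersection lies outside the first quadrant.
spinach + hummus with both targets exact would need a negative amount; discard.
spinach + canned tuna with both tight: 3.331 servings and 2.842 servings → $4.58.
avocado + hummus with both targets exact would need a negative amount; discard.
avocado + canned tuna with both tight: 19.87 servings and 1.277 servings → $42.81.
hummus + canned tuna with both tight: 7.852 servings and 2.129 servings → $6.52.
The minimum over all feasible corners is $4.58.

$4.58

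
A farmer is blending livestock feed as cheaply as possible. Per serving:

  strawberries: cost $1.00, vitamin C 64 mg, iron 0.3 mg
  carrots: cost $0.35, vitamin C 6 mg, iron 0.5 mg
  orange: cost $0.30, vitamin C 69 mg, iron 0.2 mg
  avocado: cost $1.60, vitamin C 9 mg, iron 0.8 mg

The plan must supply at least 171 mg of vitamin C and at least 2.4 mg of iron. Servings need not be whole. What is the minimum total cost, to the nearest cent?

strawberries only: max(171/64, 2.4/0.3) = 8 servings → $8.00.
carrots only: max(171/6, 2.4/0.5) = 28.5 servings → $9.97.
orange only: max(171/69, 2.4/0.2) = 12 servings → $3.60.
avocado only: max(171/9, 2.4/0.8) = 19 servings → $30.40.
strawberries + carrots with both tight: 2.354 servings and 3.387 servings → $3.54.
strawberries + orange: the both-tight solution has a negative serving — not a feasible corner.
strawberries + avocado with both tight: 2.375 servings and 2.109 servings → $5.75.
carrots + orange with both tight: 3.946 servings and 2.135 servings → $2.02.
carrots + avocado: intersection lies outside the first quadrant.
orange + avocado with both tight: 2.157 servings and 2.461 servings → $4.58.
Cheapest feasible corner: $2.02.

$2.02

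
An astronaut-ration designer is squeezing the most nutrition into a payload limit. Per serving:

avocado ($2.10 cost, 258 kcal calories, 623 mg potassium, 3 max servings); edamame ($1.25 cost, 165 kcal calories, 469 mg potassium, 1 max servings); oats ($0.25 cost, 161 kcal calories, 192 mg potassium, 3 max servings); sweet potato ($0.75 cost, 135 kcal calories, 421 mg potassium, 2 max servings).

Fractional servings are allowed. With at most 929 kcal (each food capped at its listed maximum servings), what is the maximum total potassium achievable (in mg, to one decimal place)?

Potassium per kcal: sweet potato 3.119, edamame 2.842, avocado 2.415, oats 1.193.
Take 2 servings of sweet potato: uses 270 kcal, +842.0 mg potassium (running total 842.0 mg).
Take 1 serving of edamame: uses 165 kcal, +469.0 mg potassium (running total 1311.0 mg).
Take 1.915 servings of avocado: uses 494 kcal, +1192.9 mg potassium (running total 2503.9 mg).
Greedy by best ratio exhausts the calories allowance optimally: 2503.9 mg.

2503.9 mg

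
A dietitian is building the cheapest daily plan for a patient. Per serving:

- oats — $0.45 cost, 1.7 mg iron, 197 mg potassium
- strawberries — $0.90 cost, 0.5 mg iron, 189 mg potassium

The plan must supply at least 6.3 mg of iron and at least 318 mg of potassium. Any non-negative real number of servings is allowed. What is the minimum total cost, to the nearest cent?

Two binding constraints pin down two serving amounts, so the optimal mix uses at most two foods. The candidates are each food alone (scaled to the tighter of iron/potassium) and each pair with both constraints tight.
oats only: max(6.3/1.7, 318/197) = 3.706 servings → $1.67.
strawberries only: max(6.3/0.5, 318/189) = 12.6 servings → $11.34.
oats + strawberries: the both-tight solution has a negative serving — not a feasible corner.
So the least-cost plan costs $1.67.

$1.67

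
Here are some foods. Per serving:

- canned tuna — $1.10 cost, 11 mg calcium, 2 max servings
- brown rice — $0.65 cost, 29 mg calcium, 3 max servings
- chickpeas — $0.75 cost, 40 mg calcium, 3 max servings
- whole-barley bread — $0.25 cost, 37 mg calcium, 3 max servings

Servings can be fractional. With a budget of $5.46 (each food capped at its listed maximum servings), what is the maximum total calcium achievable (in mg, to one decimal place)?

Calcium per dollar: whole-barley bread 148, chickpeas 53.33, brown rice 44.62, canned tuna 10.
Take 3 servings of whole-barley bread: spends $0.75, +111.0 mg calcium (running total 111.0 mg).
Take 3 servings of chickpeas: spends $2.25, +120.0 mg calcium (running total 231.0 mg).
Take 3 servings of brown rice: spends $1.95, +87.0 mg calcium (running total 318.0 mg).
Take 0.4636 servings of canned tuna: spends $0.51, +5.1 mg calcium (running total 323.1 mg).
Filling greedily by calcium-per-dollar is optimal for one linear limit, giving 323.1 mg.

323.1 mg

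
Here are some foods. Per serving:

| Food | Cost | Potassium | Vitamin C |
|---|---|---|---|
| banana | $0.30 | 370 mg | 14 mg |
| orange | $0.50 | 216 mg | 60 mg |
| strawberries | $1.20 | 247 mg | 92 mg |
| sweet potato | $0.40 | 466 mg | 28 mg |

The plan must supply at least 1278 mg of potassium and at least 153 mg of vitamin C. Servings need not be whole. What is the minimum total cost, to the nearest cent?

Check every corner: each single food scaled to meet both minima, and each pair solved so both constraints bind.
banana only: max(1278/370, 153/14) = 10.93 servings → $3.28.
orange only: max(1278/216, 153/60) = 5.917 servings → $2.96.
strawberries only: max(1278/247, 153/92) = 5.174 servings → $6.21.
sweet potato only: max(1278/466, 153/28) = 5.464 servings → $2.19.
banana + orange with both tight: 2.275 servings and 2.019 servings → $1.69.
banana + strawberries with both tight: 2.609 servings and 1.266 servings → $2.30.
banana + sweet potato with both targets exact would need a negative amount; discard.
orange + strawberries: intersection lies outside the first quadrant.
orange + sweet potato with both tight: 1.621 servings and 1.991 servings → $1.61.
strawberries + sweet potato with both tight: 0.9877 servings and 2.219 servings → $2.07.
The minimum over all feasible corners is $1.61.

$1.61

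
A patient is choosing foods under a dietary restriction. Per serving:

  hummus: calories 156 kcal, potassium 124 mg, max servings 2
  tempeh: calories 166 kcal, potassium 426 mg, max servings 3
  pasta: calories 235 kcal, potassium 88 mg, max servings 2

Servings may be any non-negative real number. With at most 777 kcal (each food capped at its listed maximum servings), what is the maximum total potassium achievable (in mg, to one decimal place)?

1499.8 mg

Potassium per kcal: tempeh 2.566, hummus 0.7949, pasta 0.3745.
Take 3 servings of tempeh: uses 498 kcal, +1278.0 mg potassium (running total 1278.0 mg).
Take 1.788 servings of hummus: uses 279 kcal, +221.8 mg potassium (running total 1499.8 mg).
Filling greedily by potassium-per-kcal is optimal for one linear limit, giving 1499.8 mg.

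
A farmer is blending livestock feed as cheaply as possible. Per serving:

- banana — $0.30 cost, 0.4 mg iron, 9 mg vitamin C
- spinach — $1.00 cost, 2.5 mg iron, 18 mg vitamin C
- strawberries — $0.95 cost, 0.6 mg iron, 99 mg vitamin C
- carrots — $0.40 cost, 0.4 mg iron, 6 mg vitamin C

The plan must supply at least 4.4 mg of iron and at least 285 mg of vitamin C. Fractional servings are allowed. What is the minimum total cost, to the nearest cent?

This is a tiny linear program; its minimum lies at a vertex of the feasible set. List the vertices and price them.
banana only: max(4.4/0.4, 285/9) = 31.67 servings → $9.50.
spinach only: max(4.4/2.5, 285/18) = 15.83 servings → $15.83.
strawberries only: max(4.4/0.6, 285/99) = 7.333 servings → $6.97.
carrots only: max(4.4/0.4, 285/6) = 47.5 servings → $19.00.
banana + spinach with both targets exact would need a negative amount; discard.
banana + strawberries with both tight: 7.737 servings and 2.175 servings → $4.39.
banana + carrots: intersection lies outside the first quadrant.
spinach + strawberries with both tight: 1.118 servings and 2.676 servings → $3.66.
spinach + carrots: intersection lies outside the first quadrant.
strawberries + carrots with both tight: 2.433 servings and 7.35 servings → $5.25.
The minimum over all feasible corners is $3.66.

$3.66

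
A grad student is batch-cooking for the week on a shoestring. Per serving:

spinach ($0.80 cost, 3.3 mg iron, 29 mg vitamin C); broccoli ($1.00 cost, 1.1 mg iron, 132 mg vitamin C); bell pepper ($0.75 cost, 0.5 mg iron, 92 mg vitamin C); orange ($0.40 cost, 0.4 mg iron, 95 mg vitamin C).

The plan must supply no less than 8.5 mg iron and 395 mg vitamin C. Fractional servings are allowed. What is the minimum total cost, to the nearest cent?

Minimising a linear cost over {iron ≥ 8.5, vitamin C ≥ 395, servings ≥ 0} — the optimum is at a vertex, using one or two foods.
spinach only: max(8.5/3.3, 395/29) = 13.62 servings → $10.90.
broccoli only: max(8.5/1.1, 395/132) = 7.727 servings → $7.73.
bell pepper only: max(8.5/0.5, 395/92) = 17 servings → $12.75.
orange only: max(8.5/0.4, 395/95) = 21.25 servings → $8.50.
spinach + broccoli with both tight: 1.703 servings and 2.618 servings → $3.98.
spinach + bell pepper with both tight: 2.022 servings and 3.656 servings → $4.36.
spinach + orange with both tight: 2.151 servings and 3.501 servings → $3.12.
broccoli + bell pepper: the both-tight solution has a negative serving — not a feasible corner.
broccoli + orange with both targets exact would need a negative amount; discard.
bell pepper + orange with both targets exact would need a negative amount; discard.
The minimum over all feasible corners is $3.12.

$3.12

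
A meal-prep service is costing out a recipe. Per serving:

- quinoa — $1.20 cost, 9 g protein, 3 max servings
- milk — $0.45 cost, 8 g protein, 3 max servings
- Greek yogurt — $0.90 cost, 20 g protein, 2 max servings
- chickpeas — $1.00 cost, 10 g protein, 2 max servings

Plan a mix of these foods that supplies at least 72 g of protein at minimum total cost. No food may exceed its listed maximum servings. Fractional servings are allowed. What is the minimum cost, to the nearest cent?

Cost per g of protein: Greek yogurt $0.0450, milk $0.0563, chickpeas $0.1000, quinoa $0.1333.
Take 2 servings of Greek yogurt: +40.0 g protein for $1.80 (total $1.80, still need 32.0 g).
Take 3 servings of milk: +24.0 g protein for $1.35 (total $3.15, still need 8.0 g).
Take 0.8 servings of chickpeas: +8.0 g protein for $0.80 (total $3.95, still need 0.0 g).
Greedy by cheapest-per-g is optimal for a single linear constraint, so the minimum cost is $3.95.

$3.95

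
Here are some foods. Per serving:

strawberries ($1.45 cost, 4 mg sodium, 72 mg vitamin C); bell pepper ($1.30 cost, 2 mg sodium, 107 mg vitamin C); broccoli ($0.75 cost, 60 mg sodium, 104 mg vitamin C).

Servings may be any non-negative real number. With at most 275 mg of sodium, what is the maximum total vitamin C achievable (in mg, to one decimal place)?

14712.5 mg

Vitamin C per mg sodium: bell pepper 53.5, strawberries 18, broccoli 1.733.
With no serving limits, spend the whole sodium allowance on bell pepper: 275 mg / 2 mg × 107 mg = 14712.5 mg.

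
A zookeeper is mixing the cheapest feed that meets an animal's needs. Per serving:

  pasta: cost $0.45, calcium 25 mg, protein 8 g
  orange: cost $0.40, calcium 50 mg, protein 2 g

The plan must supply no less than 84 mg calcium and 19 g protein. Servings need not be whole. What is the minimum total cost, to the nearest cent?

$1.23

Compare the cost at each extreme point of the feasible region.
pasta only: max(84/25, 19/8) = 3.36 servings → $1.51.
orange only: max(84/50, 19/2) = 9.5 servings → $3.80.
pasta + orange with both tight: 2.234 servings and 0.5629 servings → $1.23.
So the least-cost plan costs $1.23.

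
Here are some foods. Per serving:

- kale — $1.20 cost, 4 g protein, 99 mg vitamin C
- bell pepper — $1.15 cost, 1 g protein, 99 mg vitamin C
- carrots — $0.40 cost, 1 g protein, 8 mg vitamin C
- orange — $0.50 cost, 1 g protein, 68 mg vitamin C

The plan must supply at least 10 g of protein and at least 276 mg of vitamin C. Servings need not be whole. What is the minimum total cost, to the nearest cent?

$3.13

Compare the cost at each extreme point of the feasible region.
kale only: max(10/4, 276/99) = 2.788 servings → $3.35.
bell pepper only: max(10/1, 276/99) = 10 servings → $11.50.
carrots only: max(10/1, 276/8) = 34.5 servings → $13.80.
orange only: max(10/1, 276/68) = 10 servings → $5.00.
kale + bell pepper with both tight: 2.404 servings and 0.3838 servings → $3.33.
kale + carrots with both targets exact would need a negative amount; discard.
kale + orange with both tight: 2.335 servings and 0.659 servings → $3.13.
bell pepper + carrots with both tight: 2.154 servings and 7.846 servings → $5.62.
bell pepper + orange with both targets exact would need a negative amount; discard.
carrots + orange with both tight: 6.733 servings and 3.267 servings → $4.33.
So the least-cost plan costs $3.13.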